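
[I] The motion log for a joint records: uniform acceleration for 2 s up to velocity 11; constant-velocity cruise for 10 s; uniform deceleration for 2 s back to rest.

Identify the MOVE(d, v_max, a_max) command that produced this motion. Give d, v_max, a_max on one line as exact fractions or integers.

a_max = 11/2
d_a = ½·11·2 = 11; d_c = 11·10 = 110
d = 2·11 + 110 = 132
t_c = 10 > 0 so v_max = 11

d=132 v_max=11 a_max=11/2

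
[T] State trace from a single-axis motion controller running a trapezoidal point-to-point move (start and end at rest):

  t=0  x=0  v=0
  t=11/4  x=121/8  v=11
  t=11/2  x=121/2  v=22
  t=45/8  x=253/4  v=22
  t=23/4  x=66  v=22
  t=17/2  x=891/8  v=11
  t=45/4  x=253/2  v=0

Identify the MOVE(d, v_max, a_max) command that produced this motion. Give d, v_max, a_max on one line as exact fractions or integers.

final state: t=45/4, x=253/2, v=0 → d = 253/2
a_max = (11−0)/(11/4−0) = 4
max v = 22 over t∈[11/2,23/4] → v_max = 22
check: 22·(11/2+1/4) = 253/2 ✓

d=253/2 v_max=22 a_max=4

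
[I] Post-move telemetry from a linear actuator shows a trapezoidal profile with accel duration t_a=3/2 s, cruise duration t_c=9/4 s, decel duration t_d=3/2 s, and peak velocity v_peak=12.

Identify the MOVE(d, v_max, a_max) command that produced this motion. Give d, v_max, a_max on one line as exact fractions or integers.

a_max = 12/(3/2) = 8
d_a = ½·12·3/2 = 9; d_c = 12·9/4 = 27
d = 2·9 + 27 = 45
t_c = 9/4 > 0 ⇒ limit active, v_max = 12

d=45 v_max=12 a_max=8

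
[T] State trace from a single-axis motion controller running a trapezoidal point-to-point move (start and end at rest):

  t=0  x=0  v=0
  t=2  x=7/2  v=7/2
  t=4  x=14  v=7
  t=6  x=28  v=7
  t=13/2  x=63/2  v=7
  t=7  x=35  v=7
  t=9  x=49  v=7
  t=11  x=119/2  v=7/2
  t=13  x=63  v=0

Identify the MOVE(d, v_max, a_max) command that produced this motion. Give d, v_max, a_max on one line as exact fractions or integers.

final state: t=13, x=63, v=0 → d = 63
a_max = (7/2−0)/(2−0) = 7/4
max v = 7 over t∈[4,9] → v_max = 7
check: 7·(4+5) = 63 ✓

d=63 v_max=7 a_max=7/4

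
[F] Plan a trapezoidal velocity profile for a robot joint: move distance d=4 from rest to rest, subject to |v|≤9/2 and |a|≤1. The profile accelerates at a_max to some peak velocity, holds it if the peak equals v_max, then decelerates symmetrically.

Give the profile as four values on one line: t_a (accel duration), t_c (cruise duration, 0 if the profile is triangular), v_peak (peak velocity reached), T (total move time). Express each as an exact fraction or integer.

t_a=2 t_c=0 v_peak=2 T=4

vₘ²/aₘ = (9/2)²/1 = 81/4
4 < 81/4 so t_c = 0
v_peak = √(4·1) = √4 = 2
t_a = 2/1 = 2; t_c = 0
T = 2·2 = 4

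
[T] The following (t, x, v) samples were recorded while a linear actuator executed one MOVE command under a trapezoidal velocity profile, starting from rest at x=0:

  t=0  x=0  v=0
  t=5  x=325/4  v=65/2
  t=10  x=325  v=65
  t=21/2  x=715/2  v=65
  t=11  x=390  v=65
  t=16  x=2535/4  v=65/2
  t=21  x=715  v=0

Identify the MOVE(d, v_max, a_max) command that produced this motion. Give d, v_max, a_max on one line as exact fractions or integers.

d=715 v_max=65 a_max=13/2

final state: t=21, x=715, v=0 → d = 715
a_max = (65/2−0)/(5−0) = 13/2
max v = 65 over t∈[10,11] → v_max = 65
check: 65·(10+1) = 715 ✓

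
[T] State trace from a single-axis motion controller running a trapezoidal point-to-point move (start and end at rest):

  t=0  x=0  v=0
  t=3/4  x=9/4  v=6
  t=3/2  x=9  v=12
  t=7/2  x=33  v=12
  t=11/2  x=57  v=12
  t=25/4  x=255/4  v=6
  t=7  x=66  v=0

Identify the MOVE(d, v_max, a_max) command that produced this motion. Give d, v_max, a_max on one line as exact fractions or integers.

d=66 v_max=12 a_max=8

final state: t=7, x=66, v=0 → d = 66
a_max = (6−0)/(3/4−0) = 8
max v = 12 over t∈[3/2,11/2] → v_max = 12
check: 12·(3/2+4) = 66 ✓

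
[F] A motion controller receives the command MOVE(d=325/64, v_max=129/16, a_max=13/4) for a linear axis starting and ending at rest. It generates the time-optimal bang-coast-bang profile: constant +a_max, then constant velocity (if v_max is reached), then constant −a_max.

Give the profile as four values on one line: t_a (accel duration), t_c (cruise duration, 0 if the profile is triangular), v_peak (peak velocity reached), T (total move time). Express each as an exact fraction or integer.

v_max²/a_max = (129/16)²/(13/4) = 16641/832
325/64 < 16641/832 ⇒ no cruise
v_peak = √(325/64·13/4) = √(4225/256) = 65/16
t_a = (65/16)/(13/4) = 5/4; t_c = 0
T = 2·5/4 = 5/2

t_a=5/4 t_c=0 v_peak=65/16 T=5/2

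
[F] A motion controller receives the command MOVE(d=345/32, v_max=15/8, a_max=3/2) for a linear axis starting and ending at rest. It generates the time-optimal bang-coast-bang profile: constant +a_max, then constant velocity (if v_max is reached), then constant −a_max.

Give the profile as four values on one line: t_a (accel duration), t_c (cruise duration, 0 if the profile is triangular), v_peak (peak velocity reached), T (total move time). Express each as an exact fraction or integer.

t_a=5/4 t_c=9/2 v_peak=15/8 T=7

(v_max)²/a_max = (15/8)²/(3/2) = 75/32
345/32 ≥ 75/32 → trapezoidal
t_a = (15/8)/(3/2) = 5/4; v_peak = 15/8
d_cruise = 345/32 − 75/32 = 135/16; t_c = (135/16)/(15/8) = 9/2
T = 2·5/4 + 9/2 = 7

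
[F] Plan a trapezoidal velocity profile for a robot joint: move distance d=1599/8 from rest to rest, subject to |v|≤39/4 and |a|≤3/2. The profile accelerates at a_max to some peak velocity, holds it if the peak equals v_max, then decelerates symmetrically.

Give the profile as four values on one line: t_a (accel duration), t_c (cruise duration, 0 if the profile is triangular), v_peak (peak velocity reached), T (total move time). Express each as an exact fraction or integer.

t_a=13/2 t_c=14 v_peak=39/4 T=27

(v_max)²/a_max = (39/4)²/(3/2) = 507/8
1599/8 ≥ 507/8 ⇒ cruise phase
t_a = (39/4)/(3/2) = 13/2; v_peak = 39/4
d_cruise = 1599/8 − 507/8 = 273/2; t_c = (273/2)/(39/4) = 14
T = 2·13/2 + 14 = 27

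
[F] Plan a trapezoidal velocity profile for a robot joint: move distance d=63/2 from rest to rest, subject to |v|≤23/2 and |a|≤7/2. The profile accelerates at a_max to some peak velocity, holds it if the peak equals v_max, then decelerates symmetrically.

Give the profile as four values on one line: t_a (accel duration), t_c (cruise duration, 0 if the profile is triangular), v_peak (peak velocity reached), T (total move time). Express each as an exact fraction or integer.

(v_max)²/a_max = (23/2)²/(7/2) = 529/14
63/2 < 529/14 → triangular
v_peak = √(63/2·7/2) = √(441/4) = 21/2
t_a = (21/2)/(7/2) = 3; t_c = 0
T = 2·3 = 6

t_a=3 t_c=0 v_peak=21/2 T=6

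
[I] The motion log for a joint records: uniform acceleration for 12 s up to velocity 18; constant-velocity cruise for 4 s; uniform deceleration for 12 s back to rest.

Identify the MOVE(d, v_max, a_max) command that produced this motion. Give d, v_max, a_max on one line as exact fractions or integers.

d=288 v_max=18 a_max=3/2

a_max = 18/12 = 3/2
d_a = ½·18·12 = 108; d_c = 18·4 = 72
d = 2·108 + 72 = 288
t_c = 4 > 0 ⇒ limit active, v_max = 18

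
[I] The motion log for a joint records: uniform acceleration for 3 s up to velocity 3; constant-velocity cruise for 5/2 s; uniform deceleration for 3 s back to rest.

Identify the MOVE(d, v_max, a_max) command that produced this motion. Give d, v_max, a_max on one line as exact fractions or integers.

a_max = 3/3 = 1
d_a = ½·3·3 = 9/2; d_c = 3·5/2 = 15/2
d = 2·9/2 + 15/2 = 33/2
t_c = 5/2 > 0 → v_max = v_peak = 3

d=33/2 v_max=3 a_max=1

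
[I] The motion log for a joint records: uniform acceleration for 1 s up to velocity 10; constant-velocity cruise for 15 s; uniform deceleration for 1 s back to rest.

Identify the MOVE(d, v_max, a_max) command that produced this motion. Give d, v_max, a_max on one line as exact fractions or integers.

a_max = 10/1 = 10
d_a = ½·10·1 = 5; d_c = 10·15 = 150
d = 2·5 + 150 = 160
t_c = 15 > 0 so v_max = 10

d=160 v_max=10 a_max=10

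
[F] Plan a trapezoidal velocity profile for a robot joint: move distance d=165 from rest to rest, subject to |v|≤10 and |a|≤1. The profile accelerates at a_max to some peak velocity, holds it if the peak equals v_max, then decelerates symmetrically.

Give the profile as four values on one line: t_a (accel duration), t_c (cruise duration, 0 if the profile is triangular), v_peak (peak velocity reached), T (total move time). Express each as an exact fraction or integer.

t_a=10 t_c=13/2 v_peak=10 T=53/2

v_max²/a_max = 10²/1 = 100
165 ≥ 100 so v_max reached
t_a = 10/1 = 10; v_peak = 10
d_cruise = 165 − 100 = 65; t_c = 65/10 = 13/2
T = 2·10 + 13/2 = 53/2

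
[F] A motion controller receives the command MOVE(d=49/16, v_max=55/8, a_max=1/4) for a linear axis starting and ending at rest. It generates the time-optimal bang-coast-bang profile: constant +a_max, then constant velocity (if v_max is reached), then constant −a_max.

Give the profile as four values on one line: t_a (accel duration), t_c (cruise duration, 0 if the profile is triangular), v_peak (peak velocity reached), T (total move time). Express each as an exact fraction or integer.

t_a=7/2 t_c=0 v_peak=7/8 T=7

vₘ²/aₘ = (55/8)²/(1/4) = 3025/16
49/16 < 3025/16 → triangular
v_peak = √(49/16·1/4) = √(49/64) = 7/8
t_a = (7/8)/(1/4) = 7/2; t_c = 0
T = 2·7/2 = 7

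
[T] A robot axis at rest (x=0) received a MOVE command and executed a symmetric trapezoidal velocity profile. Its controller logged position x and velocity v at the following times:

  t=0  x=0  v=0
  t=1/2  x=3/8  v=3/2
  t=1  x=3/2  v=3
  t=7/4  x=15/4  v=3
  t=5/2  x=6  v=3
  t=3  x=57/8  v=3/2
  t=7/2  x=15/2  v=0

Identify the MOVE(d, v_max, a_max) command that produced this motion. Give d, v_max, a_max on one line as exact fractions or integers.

d=15/2 v_max=3 a_max=3

final state: t=7/2, x=15/2, v=0 → d = 15/2
a_max = (3/2−0)/(1/2−0) = 3
max v = 3 over t∈[1,5/2] → v_max = 3
check: 3·(1+3/2) = 15/2 ✓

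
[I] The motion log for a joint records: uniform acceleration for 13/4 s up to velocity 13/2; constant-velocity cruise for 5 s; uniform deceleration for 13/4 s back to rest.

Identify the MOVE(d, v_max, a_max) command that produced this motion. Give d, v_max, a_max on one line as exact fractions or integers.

d=429/8 v_max=13/2 a_max=2

a_max = (13/2)/(13/4) = 2
d_a = ½·13/2·13/4 = 169/16; d_c = 13/2·5 = 65/2
d = 2·169/16 + 65/2 = 429/8
t_c = 5 > 0 → v_max = v_peak = 13/2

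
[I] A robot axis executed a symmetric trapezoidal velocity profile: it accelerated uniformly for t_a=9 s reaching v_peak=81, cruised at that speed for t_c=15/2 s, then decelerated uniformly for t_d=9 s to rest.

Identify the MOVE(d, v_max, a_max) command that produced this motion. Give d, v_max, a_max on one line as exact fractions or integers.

d=2673/2 v_max=81 a_max=9

a_max = 81/9 = 9
d_a = ½·81·9 = 729/2; d_c = 81·15/2 = 1215/2
d = 2·729/2 + 1215/2 = 2673/2
t_c = 15/2 > 0 → v_max = v_peak = 81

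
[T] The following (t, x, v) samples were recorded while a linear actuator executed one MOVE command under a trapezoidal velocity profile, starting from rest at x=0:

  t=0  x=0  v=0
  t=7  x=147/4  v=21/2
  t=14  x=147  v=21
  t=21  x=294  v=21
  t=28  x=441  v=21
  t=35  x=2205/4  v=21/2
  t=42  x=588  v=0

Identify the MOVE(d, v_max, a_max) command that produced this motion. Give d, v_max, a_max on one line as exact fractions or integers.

d=588 v_max=21 a_max=3/2

final state: t=42, x=588, v=0 → d = 588
a_max = (21/2−0)/(7−0) = 3/2
max v = 21 over t∈[14,28] → v_max = 21
check: 21·(14+14) = 588 ✓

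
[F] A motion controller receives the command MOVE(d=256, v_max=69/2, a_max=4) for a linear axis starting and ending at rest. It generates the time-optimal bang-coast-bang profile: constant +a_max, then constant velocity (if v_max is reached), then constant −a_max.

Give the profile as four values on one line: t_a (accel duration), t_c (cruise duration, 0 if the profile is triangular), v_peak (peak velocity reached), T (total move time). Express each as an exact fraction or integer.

t_a=8 t_c=0 v_peak=32 T=16

(v_max)²/a_max = (69/2)²/4 = 4761/16
256 < 4761/16 → triangular
v_peak = √(256·4) = √1024 = 32
t_a = 32/4 = 8; t_c = 0
T = 2·8 = 16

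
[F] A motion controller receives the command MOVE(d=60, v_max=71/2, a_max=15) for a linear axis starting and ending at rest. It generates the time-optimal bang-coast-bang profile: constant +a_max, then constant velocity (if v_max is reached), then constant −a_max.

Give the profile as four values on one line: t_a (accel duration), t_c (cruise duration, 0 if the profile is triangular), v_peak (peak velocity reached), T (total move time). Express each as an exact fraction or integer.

t_a=2 t_c=0 v_peak=30 T=4

vₘ²/aₘ = (71/2)²/15 = 5041/60
60 < 5041/60 ⇒ no cruise
v_peak = √(60·15) = √900 = 30
t_a = 30/15 = 2; t_c = 0
T = 2·2 = 4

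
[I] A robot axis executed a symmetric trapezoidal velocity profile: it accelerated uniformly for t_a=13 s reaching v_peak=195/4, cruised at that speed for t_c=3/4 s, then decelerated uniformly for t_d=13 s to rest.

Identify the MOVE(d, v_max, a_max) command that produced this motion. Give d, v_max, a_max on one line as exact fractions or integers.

d=10725/16 v_max=195/4 a_max=15/4

a_max = (195/4)/13 = 15/4
d_a = ½·195/4·13 = 2535/8; d_c = 195/4·3/4 = 585/16
d = 2·2535/8 + 585/16 = 10725/16
t_c = 3/4 > 0 → v_max = v_peak = 195/4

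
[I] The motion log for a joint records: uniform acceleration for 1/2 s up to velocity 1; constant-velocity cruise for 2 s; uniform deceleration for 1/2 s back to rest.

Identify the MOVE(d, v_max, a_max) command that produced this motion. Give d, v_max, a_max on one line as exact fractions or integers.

a_max = 1/(1/2) = 2
d_a = ½·1·1/2 = 1/4; d_c = 1·2 = 2
d = 2·1/4 + 2 = 5/2
t_c = 2 > 0 ⇒ limit active, v_max = 1

d=5/2 v_max=1 a_max=2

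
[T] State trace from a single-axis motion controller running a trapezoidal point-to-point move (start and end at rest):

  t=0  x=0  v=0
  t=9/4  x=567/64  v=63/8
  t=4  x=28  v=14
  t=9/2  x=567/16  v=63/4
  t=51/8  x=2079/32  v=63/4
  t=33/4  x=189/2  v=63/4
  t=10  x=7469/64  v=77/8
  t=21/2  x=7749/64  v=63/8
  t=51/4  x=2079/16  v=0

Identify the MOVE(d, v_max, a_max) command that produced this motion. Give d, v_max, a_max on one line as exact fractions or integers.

d=2079/16 v_max=63/4 a_max=7/2

final state: t=51/4, x=2079/16, v=0 → d = 2079/16
a_max = (63/8−0)/(9/4−0) = 7/2
max v = 63/4 over t∈[9/2,33/4] → v_max = 63/4
check: 63/4·(9/2+15/4) = 2079/16 ✓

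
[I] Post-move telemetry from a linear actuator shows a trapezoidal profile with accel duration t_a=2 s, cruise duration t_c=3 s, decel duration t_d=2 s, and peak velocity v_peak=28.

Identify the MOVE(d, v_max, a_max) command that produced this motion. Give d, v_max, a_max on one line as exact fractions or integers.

d=140 v_max=28 a_max=14

a_max = 28/2 = 14
d_a = ½·28·2 = 28; d_c = 28·3 = 84
d = 2·28 + 84 = 140
t_c = 3 > 0 → v_max = v_peak = 28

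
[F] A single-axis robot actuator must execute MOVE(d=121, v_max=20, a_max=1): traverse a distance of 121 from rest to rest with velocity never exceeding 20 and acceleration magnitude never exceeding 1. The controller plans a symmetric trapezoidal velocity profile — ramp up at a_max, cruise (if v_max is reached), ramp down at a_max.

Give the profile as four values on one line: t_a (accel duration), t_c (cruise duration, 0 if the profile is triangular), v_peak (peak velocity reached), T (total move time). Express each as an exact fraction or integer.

v_max²/a_max = 20²/1 = 400
121 < 400 ⇒ no cruise
v_peak = √(121·1) = √121 = 11
t_a = 11/1 = 11; t_c = 0
T = 2·11 = 22

t_a=11 t_c=0 v_peak=11 T=22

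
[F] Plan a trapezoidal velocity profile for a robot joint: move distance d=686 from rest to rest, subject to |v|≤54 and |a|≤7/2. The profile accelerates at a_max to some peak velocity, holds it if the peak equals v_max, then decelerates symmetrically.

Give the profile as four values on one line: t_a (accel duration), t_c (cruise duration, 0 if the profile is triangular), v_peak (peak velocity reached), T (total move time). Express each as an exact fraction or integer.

t_a=14 t_c=0 v_peak=49 T=28

v_max²/a_max = 54²/(7/2) = 5832/7
686 < 5832/7 so t_c = 0
v_peak = √(686·7/2) = √2401 = 49
t_a = 49/(7/2) = 14; t_c = 0
T = 2·14 = 28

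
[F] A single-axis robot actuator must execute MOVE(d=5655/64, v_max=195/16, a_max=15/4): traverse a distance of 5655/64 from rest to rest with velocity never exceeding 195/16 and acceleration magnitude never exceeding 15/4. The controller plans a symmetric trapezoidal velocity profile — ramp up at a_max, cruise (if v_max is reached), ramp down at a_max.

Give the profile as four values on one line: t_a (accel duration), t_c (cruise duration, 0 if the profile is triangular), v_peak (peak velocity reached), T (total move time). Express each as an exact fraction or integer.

t_a=13/4 t_c=4 v_peak=195/16 T=21/2

vₘ²/aₘ = (195/16)²/(15/4) = 2535/64
5655/64 ≥ 2535/64 → trapezoidal
t_a = (195/16)/(15/4) = 13/4; v_peak = 195/16
d_cruise = 5655/64 − 2535/64 = 195/4; t_c = (195/4)/(195/16) = 4
T = 2·13/4 + 4 = 21/2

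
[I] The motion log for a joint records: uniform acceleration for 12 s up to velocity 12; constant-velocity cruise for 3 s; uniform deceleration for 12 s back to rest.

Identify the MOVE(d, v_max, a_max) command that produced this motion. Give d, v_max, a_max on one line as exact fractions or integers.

a_max = 12/12 = 1
d_a = ½·12·12 = 72; d_c = 12·3 = 36
d = 2·72 + 36 = 180
t_c = 3 > 0 so v_max = 12

d=180 v_max=12 a_max=1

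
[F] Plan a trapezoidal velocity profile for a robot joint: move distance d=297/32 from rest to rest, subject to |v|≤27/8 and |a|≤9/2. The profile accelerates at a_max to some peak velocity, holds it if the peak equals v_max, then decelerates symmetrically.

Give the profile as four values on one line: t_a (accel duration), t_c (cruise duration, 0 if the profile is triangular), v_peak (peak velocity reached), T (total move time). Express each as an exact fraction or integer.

vₘ²/aₘ = (27/8)²/(9/2) = 81/32
297/32 ≥ 81/32 → trapezoidal
t_a = (27/8)/(9/2) = 3/4; v_peak = 27/8
d_cruise = 297/32 − 81/32 = 27/4; t_c = (27/4)/(27/8) = 2
T = 2·3/4 + 2 = 7/2

t_a=3/4 t_c=2 v_peak=27/8 T=7/2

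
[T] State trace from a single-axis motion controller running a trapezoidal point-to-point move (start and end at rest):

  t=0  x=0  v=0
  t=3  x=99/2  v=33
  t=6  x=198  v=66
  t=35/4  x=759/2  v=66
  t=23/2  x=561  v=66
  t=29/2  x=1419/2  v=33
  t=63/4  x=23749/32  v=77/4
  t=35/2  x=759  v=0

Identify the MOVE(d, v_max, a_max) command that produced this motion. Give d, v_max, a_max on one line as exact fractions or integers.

final state: t=35/2, x=759, v=0 → d = 759
a_max = (33−0)/(3−0) = 11
max v = 66 over t∈[6,23/2] → v_max = 66
check: 66·(6+11/2) = 759 ✓

d=759 v_max=66 a_max=11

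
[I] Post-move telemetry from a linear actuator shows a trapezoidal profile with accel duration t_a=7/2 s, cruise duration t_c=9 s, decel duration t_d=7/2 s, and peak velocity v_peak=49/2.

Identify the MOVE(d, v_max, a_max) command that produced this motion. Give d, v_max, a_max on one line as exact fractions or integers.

d=1225/4 v_max=49/2 a_max=7

a_max = (49/2)/(7/2) = 7
d_a = ½·49/2·7/2 = 343/8; d_c = 49/2·9 = 441/2
d = 2·343/8 + 441/2 = 1225/4
t_c = 9 > 0 ⇒ limit active, v_max = 49/2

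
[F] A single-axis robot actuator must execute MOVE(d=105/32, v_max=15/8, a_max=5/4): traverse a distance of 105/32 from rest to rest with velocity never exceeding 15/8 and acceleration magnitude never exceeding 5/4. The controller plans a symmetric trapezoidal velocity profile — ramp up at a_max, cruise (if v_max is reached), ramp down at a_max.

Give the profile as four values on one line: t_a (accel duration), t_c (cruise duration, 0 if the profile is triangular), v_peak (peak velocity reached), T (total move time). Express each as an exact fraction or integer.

t_a=3/2 t_c=1/4 v_peak=15/8 T=13/4

v_max²/a_max = (15/8)²/(5/4) = 45/16
105/32 ≥ 45/16 ⇒ cruise phase
t_a = (15/8)/(5/4) = 3/2; v_peak = 15/8
d_cruise = 105/32 − 45/16 = 15/32; t_c = (15/32)/(15/8) = 1/4
T = 2·3/2 + 1/4 = 13/4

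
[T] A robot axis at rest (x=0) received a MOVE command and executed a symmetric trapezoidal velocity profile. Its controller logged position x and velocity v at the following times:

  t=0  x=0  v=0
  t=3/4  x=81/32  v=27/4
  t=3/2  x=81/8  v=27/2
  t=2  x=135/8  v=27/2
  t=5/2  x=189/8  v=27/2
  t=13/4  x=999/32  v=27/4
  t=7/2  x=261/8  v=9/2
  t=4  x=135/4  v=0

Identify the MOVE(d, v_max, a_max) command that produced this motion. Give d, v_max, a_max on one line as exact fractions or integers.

final state: t=4, x=135/4, v=0 → d = 135/4
a_max = (27/4−0)/(3/4−0) = 9
max v = 27/2 over t∈[3/2,5/2] → v_max = 27/2
check: 27/2·(3/2+1) = 135/4 ✓

d=135/4 v_max=27/2 a_max=9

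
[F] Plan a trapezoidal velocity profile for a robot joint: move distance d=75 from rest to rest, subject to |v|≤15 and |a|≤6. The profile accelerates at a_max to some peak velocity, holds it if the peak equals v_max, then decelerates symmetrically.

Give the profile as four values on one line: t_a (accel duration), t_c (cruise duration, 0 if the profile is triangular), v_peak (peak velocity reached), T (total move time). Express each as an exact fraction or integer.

t_a=5/2 t_c=5/2 v_peak=15 T=15/2

v_max²/a_max = 15²/6 = 75/2
75 ≥ 75/2 → trapezoidal
t_a = 15/6 = 5/2; v_peak = 15
d_cruise = 75 − 75/2 = 75/2; t_c = (75/2)/15 = 5/2
T = 2·5/2 + 5/2 = 15/2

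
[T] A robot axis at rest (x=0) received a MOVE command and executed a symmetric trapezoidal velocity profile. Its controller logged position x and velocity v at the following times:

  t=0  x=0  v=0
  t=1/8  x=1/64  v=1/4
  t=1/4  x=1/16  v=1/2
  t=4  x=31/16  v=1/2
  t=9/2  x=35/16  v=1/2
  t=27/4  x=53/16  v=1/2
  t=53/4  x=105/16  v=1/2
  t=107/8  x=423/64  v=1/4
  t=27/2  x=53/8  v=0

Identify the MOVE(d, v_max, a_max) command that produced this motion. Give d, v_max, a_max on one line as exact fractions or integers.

d=53/8 v_max=1/2 a_max=2

final state: t=27/2, x=53/8, v=0 → d = 53/8
a_max = (1/4−0)/(1/8−0) = 2
max v = 1/2 over t∈[1/4,53/4] → v_max = 1/2
check: 1/2·(1/4+13) = 53/8 ✓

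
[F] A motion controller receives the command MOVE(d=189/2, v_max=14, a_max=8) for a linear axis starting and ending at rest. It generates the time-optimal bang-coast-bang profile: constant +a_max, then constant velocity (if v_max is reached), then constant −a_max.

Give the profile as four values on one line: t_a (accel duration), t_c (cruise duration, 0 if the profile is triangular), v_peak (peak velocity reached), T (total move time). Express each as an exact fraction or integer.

vₘ²/aₘ = 14²/8 = 49/2
189/2 ≥ 49/2 → trapezoidal
t_a = 14/8 = 7/4; v_peak = 14
d_cruise = 189/2 − 49/2 = 70; t_c = 70/14 = 5
T = 2·7/4 + 5 = 17/2

t_a=7/4 t_c=5 v_peak=14 T=17/2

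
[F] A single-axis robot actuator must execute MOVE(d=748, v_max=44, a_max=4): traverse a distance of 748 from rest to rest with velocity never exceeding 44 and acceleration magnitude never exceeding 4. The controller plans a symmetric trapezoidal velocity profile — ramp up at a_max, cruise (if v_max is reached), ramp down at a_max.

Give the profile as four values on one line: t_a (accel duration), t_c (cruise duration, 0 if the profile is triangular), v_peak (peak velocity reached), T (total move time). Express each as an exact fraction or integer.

t_a=11 t_c=6 v_peak=44 T=28

v_max²/a_max = 44²/4 = 484
748 ≥ 484 ⇒ cruise phase
t_a = 44/4 = 11; v_peak = 44
d_cruise = 748 − 484 = 264; t_c = 264/44 = 6
T = 2·11 + 6 = 28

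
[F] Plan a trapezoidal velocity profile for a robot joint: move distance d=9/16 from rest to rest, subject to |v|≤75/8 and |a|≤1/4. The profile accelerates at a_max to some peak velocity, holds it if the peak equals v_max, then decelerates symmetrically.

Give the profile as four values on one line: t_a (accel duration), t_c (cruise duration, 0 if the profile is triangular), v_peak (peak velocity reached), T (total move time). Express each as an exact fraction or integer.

t_a=3/2 t_c=0 v_peak=3/8 T=3

vₘ²/aₘ = (75/8)²/(1/4) = 5625/16
9/16 < 5625/16 → triangular
v_peak = √(9/16·1/4) = √(9/64) = 3/8
t_a = (3/8)/(1/4) = 3/2; t_c = 0
T = 2·3/2 = 3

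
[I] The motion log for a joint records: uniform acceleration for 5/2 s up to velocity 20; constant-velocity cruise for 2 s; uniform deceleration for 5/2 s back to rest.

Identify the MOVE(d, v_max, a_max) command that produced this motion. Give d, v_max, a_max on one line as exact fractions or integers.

d=90 v_max=20 a_max=8

a_max = 20/(5/2) = 8
d_a = ½·20·5/2 = 25; d_c = 20·2 = 40
d = 2·25 + 40 = 90
t_c = 2 > 0 so v_max = 20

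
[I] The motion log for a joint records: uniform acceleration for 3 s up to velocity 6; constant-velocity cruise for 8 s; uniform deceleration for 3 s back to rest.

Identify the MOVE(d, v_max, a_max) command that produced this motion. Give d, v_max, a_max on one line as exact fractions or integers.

d=66 v_max=6 a_max=2

a_max = 6/3 = 2
d_a = ½·6·3 = 9; d_c = 6·8 = 48
d = 2·9 + 48 = 66
t_c = 8 > 0 so v_max = 6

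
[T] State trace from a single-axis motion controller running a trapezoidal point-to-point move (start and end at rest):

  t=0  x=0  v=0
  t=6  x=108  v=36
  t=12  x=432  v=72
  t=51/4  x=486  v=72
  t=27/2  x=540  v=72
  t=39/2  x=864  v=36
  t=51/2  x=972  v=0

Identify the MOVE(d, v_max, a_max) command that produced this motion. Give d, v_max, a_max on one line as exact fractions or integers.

final state: t=51/2, x=972, v=0 → d = 972
a_max = (36−0)/(6−0) = 6
max v = 72 over t∈[12,27/2] → v_max = 72
check: 72·(12+3/2) = 972 ✓

d=972 v_max=72 a_max=6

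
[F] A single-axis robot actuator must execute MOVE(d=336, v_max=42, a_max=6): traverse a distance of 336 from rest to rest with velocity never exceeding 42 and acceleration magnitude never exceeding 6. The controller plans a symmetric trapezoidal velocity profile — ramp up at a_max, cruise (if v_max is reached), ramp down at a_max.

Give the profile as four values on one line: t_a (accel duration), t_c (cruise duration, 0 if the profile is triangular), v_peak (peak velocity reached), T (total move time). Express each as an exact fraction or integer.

v_max²/a_max = 42²/6 = 294
336 ≥ 294 → trapezoidal
t_a = 42/6 = 7; v_peak = 42
d_cruise = 336 − 294 = 42; t_c = 42/42 = 1
T = 2·7 + 1 = 15

t_a=7 t_c=1 v_peak=42 T=15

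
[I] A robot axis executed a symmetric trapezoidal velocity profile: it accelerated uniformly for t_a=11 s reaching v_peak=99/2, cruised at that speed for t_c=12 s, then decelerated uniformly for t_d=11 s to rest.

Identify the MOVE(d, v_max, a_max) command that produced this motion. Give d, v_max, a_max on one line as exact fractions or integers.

a_max = (99/2)/11 = 9/2
d_a = ½·99/2·11 = 1089/4; d_c = 99/2·12 = 594
d = 2·1089/4 + 594 = 2277/2
t_c = 12 > 0 so v_max = 99/2

d=2277/2 v_max=99/2 a_max=9/2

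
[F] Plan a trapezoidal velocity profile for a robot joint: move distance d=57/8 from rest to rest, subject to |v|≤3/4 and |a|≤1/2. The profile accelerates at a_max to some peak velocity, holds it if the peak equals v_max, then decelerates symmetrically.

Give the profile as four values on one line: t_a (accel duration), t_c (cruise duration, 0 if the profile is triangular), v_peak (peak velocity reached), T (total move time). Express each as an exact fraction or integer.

v_max²/a_max = (3/4)²/(1/2) = 9/8
57/8 ≥ 9/8 → trapezoidal
t_a = (3/4)/(1/2) = 3/2; v_peak = 3/4
d_cruise = 57/8 − 9/8 = 6; t_c = 6/(3/4) = 8
T = 2·3/2 + 8 = 11

t_a=3/2 t_c=8 v_peak=3/4 T=11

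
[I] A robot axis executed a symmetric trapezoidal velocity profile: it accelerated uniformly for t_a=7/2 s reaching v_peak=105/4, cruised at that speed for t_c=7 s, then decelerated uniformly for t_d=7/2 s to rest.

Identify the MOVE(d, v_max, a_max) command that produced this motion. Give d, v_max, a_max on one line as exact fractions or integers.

d=2205/8 v_max=105/4 a_max=15/2

a_max = (105/4)/(7/2) = 15/2
d_a = ½·105/4·7/2 = 735/16; d_c = 105/4·7 = 735/4
d = 2·735/16 + 735/4 = 2205/8
t_c = 7 > 0 ⇒ limit active, v_max = 105/4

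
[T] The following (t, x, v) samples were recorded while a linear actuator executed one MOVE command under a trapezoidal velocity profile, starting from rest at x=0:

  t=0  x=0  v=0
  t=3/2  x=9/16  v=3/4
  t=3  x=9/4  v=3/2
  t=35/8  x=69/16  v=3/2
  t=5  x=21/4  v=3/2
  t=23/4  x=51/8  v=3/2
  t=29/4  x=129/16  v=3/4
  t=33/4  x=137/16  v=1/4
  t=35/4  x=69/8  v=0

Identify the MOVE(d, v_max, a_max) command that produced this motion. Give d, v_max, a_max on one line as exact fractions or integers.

d=69/8 v_max=3/2 a_max=1/2

final state: t=35/4, x=69/8, v=0 → d = 69/8
a_max = (3/4−0)/(3/2−0) = 1/2
max v = 3/2 over t∈[3,23/4] → v_max = 3/2
check: 3/2·(3+11/4) = 69/8 ✓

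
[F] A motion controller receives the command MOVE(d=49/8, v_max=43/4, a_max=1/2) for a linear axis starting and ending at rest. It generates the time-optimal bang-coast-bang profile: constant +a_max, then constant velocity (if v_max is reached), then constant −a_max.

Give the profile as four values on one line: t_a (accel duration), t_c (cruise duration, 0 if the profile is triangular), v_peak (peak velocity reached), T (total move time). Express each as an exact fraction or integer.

t_a=7/2 t_c=0 v_peak=7/4 T=7

(v_max)²/a_max = (43/4)²/(1/2) = 1849/8
49/8 < 1849/8 → triangular
v_peak = √(49/8·1/2) = √(49/16) = 7/4
t_a = (7/4)/(1/2) = 7/2; t_c = 0
T = 2·7/2 = 7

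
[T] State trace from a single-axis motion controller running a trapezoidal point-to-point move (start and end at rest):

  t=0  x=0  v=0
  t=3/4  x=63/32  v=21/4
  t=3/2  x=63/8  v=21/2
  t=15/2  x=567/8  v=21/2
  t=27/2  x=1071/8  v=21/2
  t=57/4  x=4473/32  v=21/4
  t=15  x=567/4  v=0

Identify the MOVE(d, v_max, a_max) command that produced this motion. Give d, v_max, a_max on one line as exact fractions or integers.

d=567/4 v_max=21/2 a_max=7

final state: t=15, x=567/4, v=0 → d = 567/4
a_max = (21/4−0)/(3/4−0) = 7
max v = 21/2 over t∈[3/2,27/2] → v_max = 21/2
check: 21/2·(3/2+12) = 567/4 ✓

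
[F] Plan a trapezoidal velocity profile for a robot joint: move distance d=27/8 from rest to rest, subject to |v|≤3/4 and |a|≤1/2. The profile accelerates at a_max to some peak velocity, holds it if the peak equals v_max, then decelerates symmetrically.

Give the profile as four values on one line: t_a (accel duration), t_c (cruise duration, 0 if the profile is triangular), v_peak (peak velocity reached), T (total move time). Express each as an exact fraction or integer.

(v_max)²/a_max = (3/4)²/(1/2) = 9/8
27/8 ≥ 9/8 so v_max reached
t_a = (3/4)/(1/2) = 3/2; v_peak = 3/4
d_cruise = 27/8 − 9/8 = 9/4; t_c = (9/4)/(3/4) = 3
T = 2·3/2 + 3 = 6

t_a=3/2 t_c=3 v_peak=3/4 T=6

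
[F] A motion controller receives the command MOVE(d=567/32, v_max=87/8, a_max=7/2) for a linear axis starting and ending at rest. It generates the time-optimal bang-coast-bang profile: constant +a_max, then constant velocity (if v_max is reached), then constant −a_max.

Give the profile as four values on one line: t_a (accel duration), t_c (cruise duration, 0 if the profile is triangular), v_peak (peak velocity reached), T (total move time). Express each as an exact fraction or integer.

vₘ²/aₘ = (87/8)²/(7/2) = 7569/224
567/32 < 7569/224 → triangular
v_peak = √(567/32·7/2) = √(3969/64) = 63/8
t_a = (63/8)/(7/2) = 9/4; t_c = 0
T = 2·9/4 = 9/2

t_a=9/4 t_c=0 v_peak=63/8 T=9/2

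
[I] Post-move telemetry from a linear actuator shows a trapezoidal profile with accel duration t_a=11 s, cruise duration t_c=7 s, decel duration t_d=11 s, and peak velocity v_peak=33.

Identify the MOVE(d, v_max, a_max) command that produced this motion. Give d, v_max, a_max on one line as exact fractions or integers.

d=594 v_max=33 a_max=3

a_max = 33/11 = 3
d_a = ½·33·11 = 363/2; d_c = 33·7 = 231
d = 2·363/2 + 231 = 594
t_c = 7 > 0 → v_max = v_peak = 33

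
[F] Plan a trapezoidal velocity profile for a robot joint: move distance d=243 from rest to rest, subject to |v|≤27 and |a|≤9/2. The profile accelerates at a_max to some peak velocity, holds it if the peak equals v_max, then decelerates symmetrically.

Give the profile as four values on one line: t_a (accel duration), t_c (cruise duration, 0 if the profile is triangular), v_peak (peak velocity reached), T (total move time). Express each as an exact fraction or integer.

vₘ²/aₘ = 27²/(9/2) = 162
243 ≥ 162 ⇒ cruise phase
t_a = 27/(9/2) = 6; v_peak = 27
d_cruise = 243 − 162 = 81; t_c = 81/27 = 3
T = 2·6 + 3 = 15

t_a=6 t_c=3 v_peak=27 T=15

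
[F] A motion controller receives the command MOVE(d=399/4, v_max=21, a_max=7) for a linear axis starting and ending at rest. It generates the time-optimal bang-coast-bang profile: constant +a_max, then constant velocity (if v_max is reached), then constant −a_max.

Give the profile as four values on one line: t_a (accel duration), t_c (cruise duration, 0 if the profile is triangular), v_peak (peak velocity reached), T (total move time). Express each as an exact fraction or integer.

t_a=3 t_c=7/4 v_peak=21 T=31/4

(v_max)²/a_max = 21²/7 = 63
399/4 ≥ 63 → trapezoidal
t_a = 21/7 = 3; v_peak = 21
d_cruise = 399/4 − 63 = 147/4; t_c = (147/4)/21 = 7/4
T = 2·3 + 7/4 = 31/4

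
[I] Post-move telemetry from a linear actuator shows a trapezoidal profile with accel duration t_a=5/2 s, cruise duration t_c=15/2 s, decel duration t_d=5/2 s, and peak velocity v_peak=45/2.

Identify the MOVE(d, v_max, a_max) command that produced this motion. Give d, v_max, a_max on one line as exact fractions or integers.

d=225 v_max=45/2 a_max=9

a_max = (45/2)/(5/2) = 9
d_a = ½·45/2·5/2 = 225/8; d_c = 45/2·15/2 = 675/4
d = 2·225/8 + 675/4 = 225
t_c = 15/2 > 0 so v_max = 45/2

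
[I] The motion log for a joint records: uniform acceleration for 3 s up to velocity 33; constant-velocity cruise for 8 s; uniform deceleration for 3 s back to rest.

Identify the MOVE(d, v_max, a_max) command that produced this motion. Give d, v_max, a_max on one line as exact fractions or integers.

d=363 v_max=33 a_max=11

a_max = 33/3 = 11
d_a = ½·33·3 = 99/2; d_c = 33·8 = 264
d = 2·99/2 + 264 = 363
t_c = 8 > 0 ⇒ limit active, v_max = 33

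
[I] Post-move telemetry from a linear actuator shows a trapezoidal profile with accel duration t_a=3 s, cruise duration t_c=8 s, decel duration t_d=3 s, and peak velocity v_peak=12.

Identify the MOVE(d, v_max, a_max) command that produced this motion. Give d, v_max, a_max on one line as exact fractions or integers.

d=132 v_max=12 a_max=4

a_max = 12/3 = 4
d_a = ½·12·3 = 18; d_c = 12·8 = 96
d = 2·18 + 96 = 132
t_c = 8 > 0 so v_max = 12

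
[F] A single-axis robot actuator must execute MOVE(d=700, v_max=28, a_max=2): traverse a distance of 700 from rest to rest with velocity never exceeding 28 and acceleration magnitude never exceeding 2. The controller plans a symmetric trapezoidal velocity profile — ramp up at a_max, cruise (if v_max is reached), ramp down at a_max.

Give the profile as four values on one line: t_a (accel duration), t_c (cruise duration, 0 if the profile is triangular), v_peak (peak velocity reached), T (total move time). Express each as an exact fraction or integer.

t_a=14 t_c=11 v_peak=28 T=39

v_max²/a_max = 28²/2 = 392
700 ≥ 392 so v_max reached
t_a = 28/2 = 14; v_peak = 28
d_cruise = 700 − 392 = 308; t_c = 308/28 = 11
T = 2·14 + 11 = 39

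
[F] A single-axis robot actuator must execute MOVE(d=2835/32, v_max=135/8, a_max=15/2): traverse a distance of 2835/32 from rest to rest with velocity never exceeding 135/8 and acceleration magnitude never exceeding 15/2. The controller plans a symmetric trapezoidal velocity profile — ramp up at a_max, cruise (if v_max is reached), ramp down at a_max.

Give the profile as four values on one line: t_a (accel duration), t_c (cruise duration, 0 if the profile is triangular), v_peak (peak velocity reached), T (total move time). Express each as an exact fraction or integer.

(v_max)²/a_max = (135/8)²/(15/2) = 1215/32
2835/32 ≥ 1215/32 so v_max reached
t_a = (135/8)/(15/2) = 9/4; v_peak = 135/8
d_cruise = 2835/32 − 1215/32 = 405/8; t_c = (405/8)/(135/8) = 3
T = 2·9/4 + 3 = 15/2

t_a=9/4 t_c=3 v_peak=135/8 T=15/2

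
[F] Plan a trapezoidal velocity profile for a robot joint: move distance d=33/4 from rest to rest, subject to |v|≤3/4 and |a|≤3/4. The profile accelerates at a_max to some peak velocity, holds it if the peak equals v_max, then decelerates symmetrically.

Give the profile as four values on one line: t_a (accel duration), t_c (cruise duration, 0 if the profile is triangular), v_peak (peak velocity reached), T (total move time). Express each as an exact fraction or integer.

vₘ²/aₘ = (3/4)²/(3/4) = 3/4
33/4 ≥ 3/4 so v_max reached
t_a = (3/4)/(3/4) = 1; v_peak = 3/4
d_cruise = 33/4 − 3/4 = 15/2; t_c = (15/2)/(3/4) = 10
T = 2·1 + 10 = 12

t_a=1 t_c=10 v_peak=3/4 T=12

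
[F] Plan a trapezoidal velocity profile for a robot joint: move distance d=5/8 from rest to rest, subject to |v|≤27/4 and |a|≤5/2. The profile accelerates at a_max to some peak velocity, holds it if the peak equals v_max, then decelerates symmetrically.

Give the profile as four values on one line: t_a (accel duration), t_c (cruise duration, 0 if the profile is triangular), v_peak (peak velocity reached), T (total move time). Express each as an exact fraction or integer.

t_a=1/2 t_c=0 v_peak=5/4 T=1

vₘ²/aₘ = (27/4)²/(5/2) = 729/40
5/8 < 729/40 → triangular
v_peak = √(5/8·5/2) = √(25/16) = 5/4
t_a = (5/4)/(5/2) = 1/2; t_c = 0
T = 2·1/2 = 1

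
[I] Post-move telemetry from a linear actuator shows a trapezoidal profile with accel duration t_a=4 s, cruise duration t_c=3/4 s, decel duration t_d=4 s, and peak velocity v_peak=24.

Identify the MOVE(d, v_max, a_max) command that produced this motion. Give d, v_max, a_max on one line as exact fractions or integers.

a_max = 24/4 = 6
d_a = ½·24·4 = 48; d_c = 24·3/4 = 18
d = 2·48 + 18 = 114
t_c = 3/4 > 0 ⇒ limit active, v_max = 24

d=114 v_max=24 a_max=6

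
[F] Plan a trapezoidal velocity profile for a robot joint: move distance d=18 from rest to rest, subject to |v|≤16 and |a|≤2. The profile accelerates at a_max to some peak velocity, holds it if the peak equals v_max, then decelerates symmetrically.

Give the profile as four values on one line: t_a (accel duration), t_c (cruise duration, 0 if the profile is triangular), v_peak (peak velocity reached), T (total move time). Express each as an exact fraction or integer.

(v_max)²/a_max = 16²/2 = 128
18 < 128 ⇒ no cruise
v_peak = √(18·2) = √36 = 6
t_a = 6/2 = 3; t_c = 0
T = 2·3 = 6

t_a=3 t_c=0 v_peak=6 T=6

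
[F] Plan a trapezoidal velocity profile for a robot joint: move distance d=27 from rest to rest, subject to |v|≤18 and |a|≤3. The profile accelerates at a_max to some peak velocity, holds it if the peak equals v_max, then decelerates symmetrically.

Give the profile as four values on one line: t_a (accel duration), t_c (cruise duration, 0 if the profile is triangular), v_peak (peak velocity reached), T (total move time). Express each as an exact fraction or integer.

vₘ²/aₘ = 18²/3 = 108
27 < 108 → triangular
v_peak = √(27·3) = √81 = 9
t_a = 9/3 = 3; t_c = 0
T = 2·3 = 6

t_a=3 t_c=0 v_peak=9 T=6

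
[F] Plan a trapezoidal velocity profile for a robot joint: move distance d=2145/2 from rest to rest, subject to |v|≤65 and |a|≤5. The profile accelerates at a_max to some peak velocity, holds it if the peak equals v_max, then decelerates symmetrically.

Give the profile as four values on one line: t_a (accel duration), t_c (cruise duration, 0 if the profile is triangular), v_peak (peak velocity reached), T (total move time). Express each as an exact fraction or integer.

t_a=13 t_c=7/2 v_peak=65 T=59/2

vₘ²/aₘ = 65²/5 = 845
2145/2 ≥ 845 ⇒ cruise phase
t_a = 65/5 = 13; v_peak = 65
d_cruise = 2145/2 − 845 = 455/2; t_c = (455/2)/65 = 7/2
T = 2·13 + 7/2 = 59/2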